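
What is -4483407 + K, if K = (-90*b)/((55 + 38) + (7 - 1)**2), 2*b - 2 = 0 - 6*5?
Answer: -192786081/43 ≈ -4.4834e+6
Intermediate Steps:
b = -14 (b = 1 + (0 - 6*5)/2 = 1 + (0 - 30)/2 = 1 + (1/2)*(-30) = 1 - 15 = -14)
K = 420/43 (K = (-90*(-14))/((55 + 38) + (7 - 1)**2) = 1260/(93 + 6**2) = 1260/(93 + 36) = 1260/129 = 1260*(1/129) = 420/43 ≈ 9.7674)
-4483407 + K = -4483407 + 420/43 = -192786081/43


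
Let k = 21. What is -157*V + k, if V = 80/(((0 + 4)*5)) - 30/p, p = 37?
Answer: -17749/37 ≈ -479.70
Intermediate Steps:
V = 118/37 (V = 80/(((0 + 4)*5)) - 30/37 = 80/((4*5)) - 30*1/37 = 80/20 - 30/37 = 80*(1/20) - 30/37 = 4 - 30/37 = 118/37 ≈ 3.1892)
-157*V + k = -157*118/37 + 21 = -18526/37 + 21 = -17749/37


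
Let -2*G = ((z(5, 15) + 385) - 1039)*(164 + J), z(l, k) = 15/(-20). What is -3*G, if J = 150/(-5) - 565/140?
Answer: -28591623/224 ≈ -1.2764e+5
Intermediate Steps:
z(l, k) = -3/4 (z(l, k) = 15*(-1/20) = -3/4)
J = -953/28 (J = 150*(-1/5) - 565*1/140 = -30 - 113/28 = -953/28 ≈ -34.036)
G = 9530541/224 (G = -((-3/4 + 385) - 1039)*(164 - 953/28)/2 = -(1537/4 - 1039)*3639/(2*28) = -(-2619)*3639/(8*28) = -1/2*(-9530541/112) = 9530541/224 ≈ 42547.)
-3*G = -3*9530541/224 = -28591623/224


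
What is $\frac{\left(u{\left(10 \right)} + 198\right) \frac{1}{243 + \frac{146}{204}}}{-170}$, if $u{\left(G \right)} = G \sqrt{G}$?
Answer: $- \frac{594}{124295} - \frac{6 \sqrt{10}}{24859} \approx -0.0055422$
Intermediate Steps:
$u{\left(G \right)} = G^{\frac{3}{2}}$
$\frac{\left(u{\left(10 \right)} + 198\right) \frac{1}{243 + \frac{146}{204}}}{-170} = \frac{\left(10^{\frac{3}{2}} + 198\right) \frac{1}{243 + \frac{146}{204}}}{-170} = \frac{10 \sqrt{10} + 198}{243 + 146 \cdot \frac{1}{204}} \left(- \frac{1}{170}\right) = \frac{198 + 10 \sqrt{10}}{243 + \frac{73}{102}} \left(- \frac{1}{170}\right) = \frac{198 + 10 \sqrt{10}}{\frac{24859}{102}} \left(- \frac{1}{170}\right) = \left(198 + 10 \sqrt{10}\right) \frac{102}{24859} \left(- \frac{1}{170}\right) = \left(\frac{20196}{24859} + \frac{1020 \sqrt{10}}{24859}\right) \left(- \frac{1}{170}\right) = - \frac{594}{124295} - \frac{6 \sqrt{10}}{24859}$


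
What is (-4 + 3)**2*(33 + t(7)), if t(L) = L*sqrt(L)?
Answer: 33 + 7*sqrt(7) ≈ 51.520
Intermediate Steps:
t(L) = L**(3/2)
(-4 + 3)**2*(33 + t(7)) = (-4 + 3)**2*(33 + 7**(3/2)) = (-1)**2*(33 + 7*sqrt(7)) = 1*(33 + 7*sqrt(7)) = 33 + 7*sqrt(7)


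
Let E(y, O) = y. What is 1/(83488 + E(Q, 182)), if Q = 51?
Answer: 1/83539 ≈ 1.1970e-5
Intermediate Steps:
1/(83488 + E(Q, 182)) = 1/(83488 + 51) = 1/83539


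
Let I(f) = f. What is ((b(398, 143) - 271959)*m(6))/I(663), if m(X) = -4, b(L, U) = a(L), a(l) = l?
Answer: 1086244/663 ≈ 1638.4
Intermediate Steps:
b(L, U) = L
((b(398, 143) - 271959)*m(6))/I(663) = ((398 - 271959)*(-4))/663 = -271561*(-4)*(1/663) = 1086244*(1/663) = 1086244/663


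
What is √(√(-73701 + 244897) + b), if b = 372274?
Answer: √(372274 + 2*√42799) ≈ 610.48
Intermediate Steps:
√(√(-73701 + 244897) + b) = √(√(-73701 + 244897) + 372274) = √(√171196 + 372274) = √(2*√42799 + 372274) = √(372274 + 2*√42799)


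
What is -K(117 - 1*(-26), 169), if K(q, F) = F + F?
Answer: -338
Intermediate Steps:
K(q, F) = 2*F
-K(117 - 1*(-26), 169) = -2*169 = -1*338 = -338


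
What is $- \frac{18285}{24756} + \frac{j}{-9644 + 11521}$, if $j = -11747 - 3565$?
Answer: $- \frac{137794939}{15489004} \approx -8.8963$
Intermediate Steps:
$j = -15312$ ($j = -11747 - 3565 = -15312$)
$- \frac{18285}{24756} + \frac{j}{-9644 + 11521} = - \frac{18285}{24756} - \frac{15312}{-9644 + 11521} = \left(-18285\right) \frac{1}{24756} - \frac{15312}{1877} = - \frac{6095}{8252} - \frac{15312}{1877} = - \frac{137794939}{15489004}$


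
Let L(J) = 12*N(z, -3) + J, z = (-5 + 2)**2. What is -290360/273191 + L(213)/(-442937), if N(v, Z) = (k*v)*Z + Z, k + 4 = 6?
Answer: -128482514359/121006401967 ≈ -1.0618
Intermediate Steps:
k = 2 (k = -4 + 6 = 2)
z = 9 (z = (-3)**2 = 9)
N(v, Z) = Z + 2*Z*v (N(v, Z) = (2*v)*Z + Z = 2*Z*v + Z = Z + 2*Z*v)
L(J) = -684 + J (L(J) = 12*(-3*(1 + 2*9)) + J = 12*(-3*(1 + 18)) + J = 12*(-3*19) + J = 12*(-57) + J = -684 + J)
-290360/273191 + L(213)/(-442937) = -290360/273191 + (-684 + 213)/(-442937) = -290360*1/273191 - 471*(-1/442937) = -290360/273191 + 471/442937 = -128482514359/121006401967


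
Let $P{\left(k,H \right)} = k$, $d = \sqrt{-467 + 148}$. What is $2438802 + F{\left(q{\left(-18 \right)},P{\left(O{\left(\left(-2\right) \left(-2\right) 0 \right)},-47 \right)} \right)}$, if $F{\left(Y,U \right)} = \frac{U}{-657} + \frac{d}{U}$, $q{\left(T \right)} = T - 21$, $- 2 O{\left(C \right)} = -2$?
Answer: $\frac{1602292913}{657} + i \sqrt{319} \approx 2.4388 \cdot 10^{6} + 17.861 i$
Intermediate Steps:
$d = i \sqrt{319}$ ($d = \sqrt{-319} = i \sqrt{319} \approx 17.861 i$)
$O{\left(C \right)} = 1$ ($O{\left(C \right)} = \left(- \frac{1}{2}\right) \left(-2\right) = 1$)
$q{\left(T \right)} = -21 + T$
$F{\left(Y,U \right)} = - \frac{U}{657} + \frac{i \sqrt{319}}{U}$ ($F{\left(Y,U \right)} = \frac{U}{-657} + \frac{i \sqrt{319}}{U} = U \left(- \frac{1}{657}\right) + \frac{i \sqrt{319}}{U} = - \frac{U}{657} + \frac{i \sqrt{319}}{U}$)
$2438802 + F{\left(q{\left(-18 \right)},P{\left(O{\left(\left(-2\right) \left(-2\right) 0 \right)},-47 \right)} \right)} = 2438802 + \left(\left(- \frac{1}{657}\right) 1 + \frac{i \sqrt{319}}{1}\right) = 2438802 - \left(\frac{1}{657} - i \sqrt{319} \cdot 1\right) = 2438802 - \left(\frac{1}{657} - i \sqrt{319}\right) = \frac{1602292913}{657} + i \sqrt{319}$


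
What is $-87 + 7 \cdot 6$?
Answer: $-45$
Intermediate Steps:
$-87 + 7 \cdot 6 = -87 + 42 = -45$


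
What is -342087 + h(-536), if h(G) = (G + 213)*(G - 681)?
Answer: 51004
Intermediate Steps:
h(G) = (-681 + G)*(213 + G) (h(G) = (213 + G)*(-681 + G) = (-681 + G)*(213 + G))
-342087 + h(-536) = -342087 + (-145053 + (-536)² - 468*(-536)) = -342087 + (-145053 + 287296 + 250848) = -342087 + 393091 = 51004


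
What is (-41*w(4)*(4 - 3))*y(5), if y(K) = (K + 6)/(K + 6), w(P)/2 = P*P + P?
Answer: -1640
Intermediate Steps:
w(P) = 2*P + 2*P² (w(P) = 2*(P*P + P) = 2*(P² + P) = 2*(P + P²) = 2*P + 2*P²)
y(K) = 1 (y(K) = (6 + K)/(6 + K) = 1)
(-41*w(4)*(4 - 3))*y(5) = -41*2*4*(1 + 4)*(4 - 3)*1 = -41*2*4*5*1 = -1640*1 = -1640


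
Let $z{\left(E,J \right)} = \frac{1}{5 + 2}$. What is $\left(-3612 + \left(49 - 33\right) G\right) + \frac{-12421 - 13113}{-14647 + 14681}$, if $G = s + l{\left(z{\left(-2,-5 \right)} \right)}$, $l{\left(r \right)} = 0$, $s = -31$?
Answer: $-4859$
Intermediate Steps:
$z{\left(E,J \right)} = \frac{1}{7}$
$G = -31$ ($G = -31 + 0 = -31$)
$\left(-3612 + \left(49 - 33\right) G\right) + \frac{-12421 - 13113}{-14647 + 14681} = \left(-3612 + \left(49 - 33\right) \left(-31\right)\right) + \frac{-12421 - 13113}{-14647 + 14681} = \left(-3612 + 16 \left(-31\right)\right) - \frac{25534}{34} = \left(-3612 - 496\right) - 751 = -4108 - 751 = -4859$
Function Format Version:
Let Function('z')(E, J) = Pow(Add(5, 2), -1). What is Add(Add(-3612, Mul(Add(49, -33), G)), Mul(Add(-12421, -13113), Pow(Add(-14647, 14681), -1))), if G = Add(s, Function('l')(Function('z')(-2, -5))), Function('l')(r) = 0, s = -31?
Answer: -4859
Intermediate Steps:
Function('z')(E, J) = Rational(1, 7) (Function('z')(E, J) = Pow(7, -1) = Rational(1, 7))
G = -31 (G = Add(-31, 0) = -31)
Add(Add(-3612, Mul(Add(49, -33), G)), Mul(Add(-12421, -13113), Pow(Add(-14647, 14681), -1))) = Add(Add(-3612, Mul(Add(49, -33), -31)), Mul(Add(-12421, -13113), Pow(Add(-14647, 14681), -1))) = Add(Add(-3612, Mul(16, -31)), Mul(-25534, Pow(34, -1))) = Add(Add(-3612, -496), Mul(-25534, Rational(1, 34))) = Add(-4108, -751) = -4859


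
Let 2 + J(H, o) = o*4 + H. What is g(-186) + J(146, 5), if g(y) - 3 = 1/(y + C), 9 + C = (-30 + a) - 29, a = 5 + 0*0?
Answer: 41582/249 ≈ 167.00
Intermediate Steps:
J(H, o) = -2 + H + 4*o (J(H, o) = -2 + (o*4 + H) = -2 + (4*o + H) = -2 + (H + 4*o) = -2 + H + 4*o)
a = 5 (a = 5 + 0 = 5)
C = -63 (C = -9 + ((-30 + 5) - 29) = -9 + (-25 - 29) = -9 - 54 = -63)
g(y) = 3 + 1/(-63 + y) (g(y) = 3 + 1/(y - 63) = 3 + 1/(-63 + y))
g(-186) + J(146, 5) = (-188 + 3*(-186))/(-63 - 186) + (-2 + 146 + 4*5) = (-188 - 558)/(-249) + (-2 + 146 + 20) = -1/249*(-746) + 164 = 746/249 + 164 = 41582/249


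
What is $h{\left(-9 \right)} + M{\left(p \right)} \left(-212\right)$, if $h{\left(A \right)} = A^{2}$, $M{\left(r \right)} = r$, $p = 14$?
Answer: $-2887$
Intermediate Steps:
$h{\left(-9 \right)} + M{\left(p \right)} \left(-212\right) = \left(-9\right)^{2} + 14 \left(-212\right) = 81 - 2968 = -2887$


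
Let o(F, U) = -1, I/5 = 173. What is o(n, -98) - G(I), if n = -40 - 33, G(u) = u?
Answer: -866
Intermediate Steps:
I = 865 (I = 5*173 = 865)
n = -73
o(n, -98) - G(I) = -1 - 1*865 = -1 - 865 = -866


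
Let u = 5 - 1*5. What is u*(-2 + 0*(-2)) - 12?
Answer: -12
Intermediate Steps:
u = 0 (u = 5 - 5 = 0)
u*(-2 + 0*(-2)) - 12 = 0*(-2 + 0*(-2)) - 12 = 0*(-2 + 0) - 12 = 0*(-2) - 12 = 0 - 12 = -12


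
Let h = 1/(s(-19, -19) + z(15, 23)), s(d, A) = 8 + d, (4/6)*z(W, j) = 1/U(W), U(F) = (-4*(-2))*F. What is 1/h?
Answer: -879/80 ≈ -10.988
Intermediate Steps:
U(F) = 8*F
z(W, j) = 3/(16*W) (z(W, j) = 3/(2*((8*W))) = 3*(1/(8*W))/2 = 3/(16*W))
h = -80/879 (h = 1/((8 - 19) + (3/16)/15) = 1/(-11 + (3/16)*(1/15)) = 1/(-11 + 1/80) = 1/(-879/80) = -80/879 ≈ -0.091012)
1/h = 1/(-80/879) = -879/80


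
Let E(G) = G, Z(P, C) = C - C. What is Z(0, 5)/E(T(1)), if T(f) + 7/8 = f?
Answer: 0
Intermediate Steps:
Z(P, C) = 0
T(f) = -7/8 + f
Z(0, 5)/E(T(1)) = 0/(-7/8 + 1) = 0/(⅛) = 0*8 = 0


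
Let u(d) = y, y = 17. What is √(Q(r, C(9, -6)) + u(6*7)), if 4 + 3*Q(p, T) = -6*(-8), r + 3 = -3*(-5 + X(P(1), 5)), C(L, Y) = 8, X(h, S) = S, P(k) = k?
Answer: √285/3 ≈ 5.6273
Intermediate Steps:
r = -3 (r = -3 - 3*(-5 + 5) = -3 - 3*0 = -3 + 0 = -3)
u(d) = 17
Q(p, T) = 44/3 (Q(p, T) = -4/3 + (-6*(-8))/3 = -4/3 + (⅓)*48 = -4/3 + 16 = 44/3)
√(Q(r, C(9, -6)) + u(6*7)) = √(44/3 + 17) = √(95/3) = √285/3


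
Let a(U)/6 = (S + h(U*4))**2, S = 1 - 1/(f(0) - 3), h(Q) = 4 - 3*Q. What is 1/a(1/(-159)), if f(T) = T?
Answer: 8427/1479200 ≈ 0.0056970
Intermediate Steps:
S = 4/3 (S = 1 - 1/(0 - 3) = 1 - 1/(-3) = 1 - 1*(-1/3) = 1 + 1/3 = 4/3 ≈ 1.3333)
a(U) = 6*(16/3 - 12*U)**2 (a(U) = 6*(4/3 + (4 - 3*U*4))**2 = 6*(4/3 + (4 - 12*U))**2 = 6*(16/3 - 12*U)**2)
1/a(1/(-159)) = 1/(32*(4 - 9/(-159))**2/3) = 1/(32*(4 - 9*(-1/159))**2/3) = 1/(32*(4 + 3/53)**2/3) = 1/(32*(215/53)**2/3) = 1/((32/3)*(46225/2809)) = 1/(1479200/8427) = 8427/1479200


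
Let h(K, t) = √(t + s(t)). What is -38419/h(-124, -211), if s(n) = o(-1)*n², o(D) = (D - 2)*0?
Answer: 38419*I*√211/211 ≈ 2644.9*I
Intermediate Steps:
o(D) = 0 (o(D) = (-2 + D)*0 = 0)
s(n) = 0 (s(n) = 0*n² = 0)
h(K, t) = √t (h(K, t) = √(t + 0) = √t)
-38419/h(-124, -211) = -38419*(-I*√211/211) = -(-38419)*I*√211/211 = 38419*I*√211/211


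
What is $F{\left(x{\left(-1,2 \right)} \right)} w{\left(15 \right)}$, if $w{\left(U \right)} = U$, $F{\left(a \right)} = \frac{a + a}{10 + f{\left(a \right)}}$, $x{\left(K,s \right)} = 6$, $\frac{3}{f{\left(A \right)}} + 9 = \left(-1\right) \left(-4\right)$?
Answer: $\frac{900}{47} \approx 19.149$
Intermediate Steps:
$f{\left(A \right)} = - \frac{3}{5}$ ($f{\left(A \right)} = \frac{3}{-9 - -4} = \frac{3}{-9 + 4} = \frac{3}{-5} = 3 \left(- \frac{1}{5}\right) = - \frac{3}{5}$)
$F{\left(a \right)} = \frac{10 a}{47}$ ($F{\left(a \right)} = \frac{a + a}{10 - \frac{3}{5}} = \frac{2 a}{\frac{47}{5}} = 2 a \frac{5}{47} = \frac{10 a}{47}$)
$F{\left(x{\left(-1,2 \right)} \right)} w{\left(15 \right)} = \frac{10}{47} \cdot 6 \cdot 15 = \frac{60}{47} \cdot 15 = \frac{900}{47}$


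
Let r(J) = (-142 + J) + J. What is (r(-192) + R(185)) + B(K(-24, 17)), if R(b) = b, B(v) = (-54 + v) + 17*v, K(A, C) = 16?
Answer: -107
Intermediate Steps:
B(v) = -54 + 18*v
r(J) = -142 + 2*J
(r(-192) + R(185)) + B(K(-24, 17)) = ((-142 + 2*(-192)) + 185) + (-54 + 18*16) = ((-142 - 384) + 185) + (-54 + 288) = (-526 + 185) + 234 = -341 + 234 = -107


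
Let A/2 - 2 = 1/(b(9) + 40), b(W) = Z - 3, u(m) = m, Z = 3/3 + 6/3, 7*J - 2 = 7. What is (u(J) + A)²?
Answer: 558009/19600 ≈ 28.470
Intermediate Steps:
J = 9/7 (J = 2/7 + (⅐)*7 = 2/7 + 1 = 9/7 ≈ 1.2857)
Z = 3 (Z = 3*(⅓) + 6*(⅓) = 1 + 2 = 3)
b(W) = 0 (b(W) = 3 - 3 = 0)
A = 81/20 (A = 4 + 2/(0 + 40) = 4 + 2/40 = 4 + 2*(1/40) = 4 + 1/20 = 81/20 ≈ 4.0500)
(u(J) + A)² = (9/7 + 81/20)² = (747/140)² = 558009/19600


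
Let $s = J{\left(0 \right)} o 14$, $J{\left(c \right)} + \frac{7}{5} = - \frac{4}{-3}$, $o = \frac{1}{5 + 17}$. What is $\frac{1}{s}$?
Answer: $- \frac{165}{7} \approx -23.571$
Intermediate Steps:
$o = \frac{1}{22} \approx 0.045455$
$J{\left(c \right)} = - \frac{1}{15}$ ($J{\left(c \right)} = - \frac{7}{5} - \frac{4}{-3} = - \frac{7}{5} - - \frac{4}{3} = - \frac{7}{5} + \frac{4}{3} = - \frac{1}{15}$)
$s = - \frac{7}{165}$ ($s = \left(- \frac{1}{15}\right) \frac{1}{22} \cdot 14 = \left(- \frac{1}{330}\right) 14 = - \frac{7}{165} \approx -0.042424$)
$\frac{1}{s} = \frac{1}{- \frac{7}{165}} = - \frac{165}{7}$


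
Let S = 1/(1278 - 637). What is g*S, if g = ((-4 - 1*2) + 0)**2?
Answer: 36/641 ≈ 0.056162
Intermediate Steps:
g = 36 (g = ((-4 - 2) + 0)**2 = (-6 + 0)**2 = (-6)**2 = 36)
S = 1/641 ≈ 0.0015601
g*S = 36*(1/641) = 36/641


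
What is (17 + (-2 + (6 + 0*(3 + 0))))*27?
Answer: 567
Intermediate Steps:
(17 + (-2 + (6 + 0*(3 + 0))))*27 = (17 + (-2 + (6 + 0*3)))*27 = (17 + (-2 + (6 + 0)))*27 = (17 + (-2 + 6))*27 = (17 + 4)*27 = 21*27 = 567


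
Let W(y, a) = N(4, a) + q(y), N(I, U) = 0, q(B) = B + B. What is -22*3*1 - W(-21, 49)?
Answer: -24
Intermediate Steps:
q(B) = 2*B
W(y, a) = 2*y (W(y, a) = 0 + 2*y = 2*y)
-22*3*1 - W(-21, 49) = -22*3*1 - 2*(-21) = -66*1 - 1*(-42) = -66 + 42 = -24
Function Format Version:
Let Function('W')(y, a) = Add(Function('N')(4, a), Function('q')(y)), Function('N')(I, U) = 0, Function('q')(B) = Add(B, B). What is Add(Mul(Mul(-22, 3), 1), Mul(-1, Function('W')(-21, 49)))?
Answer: -24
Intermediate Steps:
Function('q')(B) = Mul(2, B)
Function('W')(y, a) = Mul(2, y) (Function('W')(y, a) = Add(0, Mul(2, y)) = Mul(2, y))
Add(Mul(Mul(-22, 3), 1), Mul(-1, Function('W')(-21, 49))) = Add(Mul(Mul(-22, 3), 1), Mul(-1, Mul(2, -21))) = Add(Mul(-66, 1), Mul(-1, -42)) = Add(-66, 42) = -24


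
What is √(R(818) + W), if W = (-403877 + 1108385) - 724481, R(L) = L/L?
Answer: 2*I*√4993 ≈ 141.32*I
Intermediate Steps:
R(L) = 1
W = -19973 (W = 704508 - 724481 = -19973)
√(R(818) + W) = √(1 - 19973) = √(-19972) = 2*I*√4993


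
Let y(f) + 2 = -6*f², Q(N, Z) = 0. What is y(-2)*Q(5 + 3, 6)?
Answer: 0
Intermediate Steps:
y(f) = -2 - 6*f²
y(-2)*Q(5 + 3, 6) = (-2 - 6*(-2)²)*0 = (-2 - 6*4)*0 = (-2 - 24)*0 = -26*0 = 0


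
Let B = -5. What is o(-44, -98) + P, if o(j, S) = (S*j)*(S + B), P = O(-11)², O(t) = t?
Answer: -444015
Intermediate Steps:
P = 121 (P = (-11)² = 121)
o(j, S) = S*j*(-5 + S) (o(j, S) = (S*j)*(S - 5) = (S*j)*(-5 + S) = S*j*(-5 + S))
o(-44, -98) + P = -98*(-44)*(-5 - 98) + 121 = -98*(-44)*(-103) + 121 = -444136 + 121 = -444015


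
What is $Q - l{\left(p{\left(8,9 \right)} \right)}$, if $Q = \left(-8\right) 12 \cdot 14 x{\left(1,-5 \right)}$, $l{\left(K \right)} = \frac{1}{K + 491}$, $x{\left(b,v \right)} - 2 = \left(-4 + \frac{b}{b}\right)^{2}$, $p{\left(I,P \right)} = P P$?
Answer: $- \frac{8456449}{572} \approx -14784.0$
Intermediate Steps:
$p{\left(I,P \right)} = P^{2}$
$x{\left(b,v \right)} = 11$ ($x{\left(b,v \right)} = 2 + \left(-4 + \frac{b}{b}\right)^{2} = 2 + \left(-4 + 1\right)^{2} = 2 + \left(-3\right)^{2} = 2 + 9 = 11$)
$l{\left(K \right)} = \frac{1}{491 + K}$
$Q = -14784$ ($Q = \left(-8\right) 12 \cdot 14 \cdot 11 = \left(-96\right) 14 \cdot 11 = \left(-1344\right) 11 = -14784$)
$Q - l{\left(p{\left(8,9 \right)} \right)} = -14784 - \frac{1}{491 + 9^{2}} = -14784 - \frac{1}{491 + 81} = -14784 - \frac{1}{572} = - \frac{8456449}{572}$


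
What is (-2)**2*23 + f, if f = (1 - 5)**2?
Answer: 108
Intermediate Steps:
f = 16 (f = (-4)**2 = 16)
(-2)**2*23 + f = (-2)**2*23 + 16 = 4*23 + 16 = 92 + 16 = 108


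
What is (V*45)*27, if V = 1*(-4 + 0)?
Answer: -4860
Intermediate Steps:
V = -4 (V = 1*(-4) = -4)
(V*45)*27 = -4*45*27 = -180*27 = -4860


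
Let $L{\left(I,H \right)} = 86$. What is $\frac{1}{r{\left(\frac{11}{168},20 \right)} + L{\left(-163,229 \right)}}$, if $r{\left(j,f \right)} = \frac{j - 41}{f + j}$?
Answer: $\frac{3371}{283029} \approx 0.01191$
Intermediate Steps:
$r{\left(j,f \right)} = \frac{-41 + j}{f + j}$
$\frac{1}{r{\left(\frac{11}{168},20 \right)} + L{\left(-163,229 \right)}} = \frac{1}{\frac{-41 + \frac{11}{168}}{20 + \frac{11}{168}} + 86} = \frac{1}{\frac{1}{\frac{3371}{168}} \left(- \frac{6877}{168}\right) + 86} = \frac{1}{\frac{168}{3371} \left(- \frac{6877}{168}\right) + 86} = \frac{1}{- \frac{6877}{3371} + 86} = \frac{1}{\frac{283029}{3371}} = \frac{3371}{283029}$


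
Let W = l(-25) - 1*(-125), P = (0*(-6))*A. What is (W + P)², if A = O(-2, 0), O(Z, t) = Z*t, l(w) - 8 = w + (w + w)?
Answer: 3364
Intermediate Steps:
l(w) = 8 + 3*w (l(w) = 8 + (w + (w + w)) = 8 + (w + 2*w) = 8 + 3*w)
A = 0 (A = -2*0 = 0)
P = 0 (P = (0*(-6))*0 = 0*0 = 0)
W = 58 (W = (8 + 3*(-25)) - 1*(-125) = (8 - 75) + 125 = -67 + 125 = 58)
(W + P)² = (58 + 0)² = 58² = 3364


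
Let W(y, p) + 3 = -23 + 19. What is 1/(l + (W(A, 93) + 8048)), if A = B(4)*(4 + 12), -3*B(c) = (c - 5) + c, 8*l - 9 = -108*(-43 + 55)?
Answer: 8/63041 ≈ 0.00012690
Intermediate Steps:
l = -1287/8 (l = 9/8 + (-108*(-43 + 55))/8 = 9/8 + (-108*12)/8 = 9/8 + (⅛)*(-1296) = 9/8 - 162 = -1287/8 ≈ -160.88)
B(c) = 5/3 - 2*c/3 (B(c) = -((c - 5) + c)/3 = -((-5 + c) + c)/3 = -(-5 + 2*c)/3 = 5/3 - 2*c/3)
A = -16 (A = (5/3 - ⅔*4)*(4 + 12) = (5/3 - 8/3)*16 = -1*16 = -16)
W(y, p) = -7 (W(y, p) = -3 + (-23 + 19) = -3 - 4 = -7)
1/(l + (W(A, 93) + 8048)) = 1/(-1287/8 + (-7 + 8048)) = 1/(-1287/8 + 8041) = 1/(63041/8) = 8/63041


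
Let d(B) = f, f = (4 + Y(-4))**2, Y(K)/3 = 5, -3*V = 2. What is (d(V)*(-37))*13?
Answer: -173641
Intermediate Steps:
V = -2/3 (V = -1/3*2 = -2/3 ≈ -0.66667)
Y(K) = 15 (Y(K) = 3*5 = 15)
f = 361 (f = (4 + 15)**2 = 19**2 = 361)
d(B) = 361
(d(V)*(-37))*13 = (361*(-37))*13 = -13357*13 = -173641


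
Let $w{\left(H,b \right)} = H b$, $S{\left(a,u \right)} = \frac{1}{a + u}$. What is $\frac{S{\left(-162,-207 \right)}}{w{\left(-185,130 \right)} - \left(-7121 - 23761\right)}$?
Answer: $- \frac{1}{2521008} \approx -3.9667 \cdot 10^{-7}$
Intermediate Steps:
$\frac{S{\left(-162,-207 \right)}}{w{\left(-185,130 \right)} - \left(-7121 - 23761\right)} = \frac{1}{\left(-162 - 207\right) \left(\left(-185\right) 130 - \left(-7121 - 23761\right)\right)} = \frac{1}{\left(-369\right) \left(-24050 - \left(-7121 - 23761\right)\right)} = - \frac{1}{369 \left(-24050 - -30882\right)} = - \frac{1}{369 \left(-24050 + 30882\right)} = - \frac{1}{369 \cdot 6832} = \left(- \frac{1}{369}\right) \frac{1}{6832} = - \frac{1}{2521008}$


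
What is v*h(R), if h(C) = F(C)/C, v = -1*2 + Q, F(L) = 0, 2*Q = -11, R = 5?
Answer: 0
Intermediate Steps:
Q = -11/2 (Q = (½)*(-11) = -11/2 ≈ -5.5000)
v = -15/2 (v = -1*2 - 11/2 = -2 - 11/2 = -15/2 ≈ -7.5000)
h(C) = 0 (h(C) = 0/C = 0)
v*h(R) = -15/2*0 = 0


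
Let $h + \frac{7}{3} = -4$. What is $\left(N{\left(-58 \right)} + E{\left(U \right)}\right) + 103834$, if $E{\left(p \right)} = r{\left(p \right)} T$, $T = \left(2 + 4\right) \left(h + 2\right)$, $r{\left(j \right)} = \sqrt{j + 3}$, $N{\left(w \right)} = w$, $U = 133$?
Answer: $103776 - 52 \sqrt{34} \approx 1.0347 \cdot 10^{5}$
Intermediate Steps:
$h = - \frac{19}{3}$ ($h = - \frac{7}{3} - 4 = - \frac{19}{3} \approx -6.3333$)
$r{\left(j \right)} = \sqrt{3 + j}$
$T = -26$ ($T = \left(2 + 4\right) \left(- \frac{19}{3} + 2\right) = 6 \left(- \frac{13}{3}\right) = -26$)
$E{\left(p \right)} = - 26 \sqrt{3 + p}$ ($E{\left(p \right)} = \sqrt{3 + p} \left(-26\right) = - 26 \sqrt{3 + p}$)
$\left(N{\left(-58 \right)} + E{\left(U \right)}\right) + 103834 = \left(-58 - 26 \sqrt{3 + 133}\right) + 103834 = \left(-58 - 26 \sqrt{136}\right) + 103834 = \left(-58 - 26 \cdot 2 \sqrt{34}\right) + 103834 = \left(-58 - 52 \sqrt{34}\right) + 103834 = 103776 - 52 \sqrt{34}$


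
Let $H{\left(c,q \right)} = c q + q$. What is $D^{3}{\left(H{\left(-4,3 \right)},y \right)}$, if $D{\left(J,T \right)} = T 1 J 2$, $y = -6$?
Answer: $1259712$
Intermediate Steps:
$H{\left(c,q \right)} = q + c q$
$D{\left(J,T \right)} = 2 J T$ ($D{\left(J,T \right)} = T J 2 = J T 2 = 2 J T$)
$D^{3}{\left(H{\left(-4,3 \right)},y \right)} = \left(2 \cdot 3 \left(1 - 4\right) \left(-6\right)\right)^{3} = \left(2 \cdot 3 \left(-3\right) \left(-6\right)\right)^{3} = \left(2 \left(-9\right) \left(-6\right)\right)^{3} = 108^{3} = 1259712$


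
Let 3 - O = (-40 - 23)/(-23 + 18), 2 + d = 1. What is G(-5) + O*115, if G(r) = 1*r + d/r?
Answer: -5544/5 ≈ -1108.8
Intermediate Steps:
d = -1 (d = -2 + 1 = -1)
O = -48/5 (O = 3 - (-40 - 23)/(-23 + 18) = 3 - (-63)/(-5) = 3 - (-63)*(-1)/5 = 3 - 1*63/5 = 3 - 63/5 = -48/5 ≈ -9.6000)
G(r) = r - 1/r (G(r) = 1*r - 1/r = r - 1/r)
G(-5) + O*115 = (-5 - 1/(-5)) - 48/5*115 = (-5 - 1*(-⅕)) - 1104 = (-5 + ⅕) - 1104 = -24/5 - 1104 = -5544/5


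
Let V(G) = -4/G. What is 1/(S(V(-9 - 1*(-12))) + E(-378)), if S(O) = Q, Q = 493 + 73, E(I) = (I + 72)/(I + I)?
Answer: 42/23789 ≈ 0.0017655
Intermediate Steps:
E(I) = (72 + I)/(2*I) (E(I) = (72 + I)/((2*I)) = (72 + I)*(1/(2*I)) = (72 + I)/(2*I))
Q = 566
S(O) = 566
1/(S(V(-9 - 1*(-12))) + E(-378)) = 1/(566 + (½)*(72 - 378)/(-378)) = 1/(566 + (½)*(-1/378)*(-306)) = 1/(566 + 17/42) = 1/(23789/42) = 42/23789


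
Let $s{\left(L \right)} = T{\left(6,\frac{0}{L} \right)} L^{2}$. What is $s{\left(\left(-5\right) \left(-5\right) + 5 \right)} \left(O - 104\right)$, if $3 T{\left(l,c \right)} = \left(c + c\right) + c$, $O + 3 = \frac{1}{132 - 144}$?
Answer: $0$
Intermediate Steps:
$O = - \frac{37}{12}$ ($O = -3 + \frac{1}{132 - 144} = -3 + \frac{1}{-12} = -3 - \frac{1}{12} = - \frac{37}{12} \approx -3.0833$)
$T{\left(l,c \right)} = c$ ($T{\left(l,c \right)} = \frac{\left(c + c\right) + c}{3} = \frac{2 c + c}{3} = \frac{3 c}{3} = c$)
$s{\left(L \right)} = 0$ ($s{\left(L \right)} = \frac{0}{L} L^{2} = 0 L^{2} = 0$)
$s{\left(\left(-5\right) \left(-5\right) + 5 \right)} \left(O - 104\right) = 0 \left(- \frac{37}{12} - 104\right) = 0 \left(- \frac{1285}{12}\right) = 0$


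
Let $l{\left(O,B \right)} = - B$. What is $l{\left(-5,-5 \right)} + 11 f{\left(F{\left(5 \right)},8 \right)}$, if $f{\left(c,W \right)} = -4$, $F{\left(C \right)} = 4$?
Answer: $-39$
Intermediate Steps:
$l{\left(-5,-5 \right)} + 11 f{\left(F{\left(5 \right)},8 \right)} = \left(-1\right) \left(-5\right) + 11 \left(-4\right) = 5 - 44 = -39$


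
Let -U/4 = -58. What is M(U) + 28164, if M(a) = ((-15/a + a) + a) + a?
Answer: 6695505/232 ≈ 28860.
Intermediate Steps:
U = 232 (U = -4*(-58) = 232)
M(a) = -15/a + 3*a (M(a) = ((a - 15/a) + a) + a = (-15/a + 2*a) + a = -15/a + 3*a)
M(U) + 28164 = (-15/232 + 3*232) + 28164 = (-15*1/232 + 696) + 28164 = (-15/232 + 696) + 28164 = 161457/232 + 28164 = 6695505/232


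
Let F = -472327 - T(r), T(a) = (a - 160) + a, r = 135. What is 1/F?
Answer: -1/472437 ≈ -2.1167e-6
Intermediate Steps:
T(a) = -160 + 2*a (T(a) = (-160 + a) + a = -160 + 2*a)
F = -472437 (F = -472327 - (-160 + 2*135) = -472327 - (-160 + 270) = -472327 - 1*110 = -472327 - 110 = -472437)
1/F = 1/(-472437) = -1/472437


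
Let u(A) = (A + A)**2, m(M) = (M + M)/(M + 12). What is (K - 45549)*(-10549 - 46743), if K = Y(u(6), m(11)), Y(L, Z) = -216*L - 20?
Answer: 4392749516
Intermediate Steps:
m(M) = 2*M/(12 + M) (m(M) = (2*M)/(12 + M) = 2*M/(12 + M))
u(A) = 4*A**2 (u(A) = (2*A)**2 = 4*A**2)
Y(L, Z) = -20 - 216*L
K = -31124 (K = -20 - 864*6**2 = -20 - 864*36 = -20 - 216*144 = -20 - 31104 = -31124)
(K - 45549)*(-10549 - 46743) = (-31124 - 45549)*(-10549 - 46743) = -76673*(-57292) = 4392749516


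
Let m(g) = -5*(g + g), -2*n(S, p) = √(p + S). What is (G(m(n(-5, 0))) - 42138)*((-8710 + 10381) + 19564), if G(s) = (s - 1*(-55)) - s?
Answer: -893632505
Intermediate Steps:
n(S, p) = -√(S + p)/2 (n(S, p) = -√(p + S)/2 = -√(S + p)/2)
m(g) = -10*g
G(s) = 55 (G(s) = (s + 55) - s = (55 + s) - s = 55)
(G(m(n(-5, 0))) - 42138)*((-8710 + 10381) + 19564) = (55 - 42138)*((-8710 + 10381) + 19564) = -42083*(1671 + 19564) = -42083*21235 = -893632505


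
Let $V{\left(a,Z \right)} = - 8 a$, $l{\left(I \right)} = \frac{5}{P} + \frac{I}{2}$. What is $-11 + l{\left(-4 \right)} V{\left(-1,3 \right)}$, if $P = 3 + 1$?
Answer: $-17$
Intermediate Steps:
$P = 4$
$l{\left(I \right)} = \frac{5}{4} + \frac{I}{2}$
$-11 + l{\left(-4 \right)} V{\left(-1,3 \right)} = -11 + \left(\frac{5}{4} + \frac{1}{2} \left(-4\right)\right) \left(\left(-8\right) \left(-1\right)\right) = -11 + \left(\frac{5}{4} - 2\right) 8 = -11 - 6 = -17$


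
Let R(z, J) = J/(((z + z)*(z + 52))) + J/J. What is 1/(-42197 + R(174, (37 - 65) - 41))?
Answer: -26216/1106210359 ≈ -2.3699e-5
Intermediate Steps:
R(z, J) = 1 + J/(2*z*(52 + z)) (R(z, J) = J/(((2*z)*(52 + z))) + 1 = J/((2*z*(52 + z))) + 1 = J*(1/(2*z*(52 + z))) + 1 = J/(2*z*(52 + z)) + 1 = 1 + J/(2*z*(52 + z)))
1/(-42197 + R(174, (37 - 65) - 41)) = 1/(-42197 + (174**2 + ((37 - 65) - 41)/2 + 52*174)/(174*(52 + 174))) = 1/(-42197 + (1/174)*(30276 + (-28 - 41)/2 + 9048)/226) = 1/(-42197 + (1/174)*(1/226)*(30276 + (1/2)*(-69) + 9048)) = 1/(-42197 + (1/174)*(1/226)*(30276 - 69/2 + 9048)) = 1/(-42197 + (1/174)*(1/226)*(78579/2)) = 1/(-42197 + 26193/26216) = 1/(-1106210359/26216) = -26216/1106210359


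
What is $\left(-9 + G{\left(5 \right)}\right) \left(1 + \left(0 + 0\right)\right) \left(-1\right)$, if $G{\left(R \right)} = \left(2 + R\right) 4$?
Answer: $-19$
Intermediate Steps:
$G{\left(R \right)} = 8 + 4 R$
$\left(-9 + G{\left(5 \right)}\right) \left(1 + \left(0 + 0\right)\right) \left(-1\right) = \left(-9 + \left(8 + 4 \cdot 5\right)\right) \left(1 + \left(0 + 0\right)\right) \left(-1\right) = \left(-9 + \left(8 + 20\right)\right) \left(1 + 0\right) \left(-1\right) = \left(-9 + 28\right) 1 \left(-1\right) = 19 \left(-1\right) = -19$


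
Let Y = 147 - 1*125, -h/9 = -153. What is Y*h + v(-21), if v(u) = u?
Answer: 30273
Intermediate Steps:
h = 1377 (h = -9*(-153) = 1377)
Y = 22 (Y = 147 - 125 = 22)
Y*h + v(-21) = 22*1377 - 21 = 30294 - 21 = 30273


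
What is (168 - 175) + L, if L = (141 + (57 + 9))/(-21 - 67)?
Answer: -823/88 ≈ -9.3523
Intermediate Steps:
L = -207/88 (L = (141 + 66)/(-88) = 207*(-1/88) = -207/88 ≈ -2.3523)
(168 - 175) + L = (168 - 175) - 207/88 = -7 - 207/88 = -823/88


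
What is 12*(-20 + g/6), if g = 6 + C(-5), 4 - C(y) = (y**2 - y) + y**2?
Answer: -330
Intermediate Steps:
C(y) = 4 + y - 2*y**2 (C(y) = 4 - ((y**2 - y) + y**2) = 4 - (-y + 2*y**2) = 4 + (y - 2*y**2) = 4 + y - 2*y**2)
g = -45 (g = 6 + (4 - 5 - 2*(-5)**2) = 6 + (4 - 5 - 2*25) = 6 + (4 - 5 - 50) = 6 - 51 = -45)
12*(-20 + g/6) = 12*(-20 - 45/6) = 12*(-20 - 45*1/6) = 12*(-20 - 15/2) = 12*(-55/2) = -330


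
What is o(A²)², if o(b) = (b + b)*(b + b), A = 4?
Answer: 1048576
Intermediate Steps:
o(b) = 4*b² (o(b) = (2*b)*(2*b) = 4*b²)
o(A²)² = (4*(4²)²)² = (4*16²)² = (4*256)² = 1024² = 1048576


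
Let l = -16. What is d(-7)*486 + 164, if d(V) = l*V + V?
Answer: 51194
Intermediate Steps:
d(V) = -15*V (d(V) = -16*V + V = -15*V)
d(-7)*486 + 164 = -15*(-7)*486 + 164 = 105*486 + 164 = 51030 + 164 = 51194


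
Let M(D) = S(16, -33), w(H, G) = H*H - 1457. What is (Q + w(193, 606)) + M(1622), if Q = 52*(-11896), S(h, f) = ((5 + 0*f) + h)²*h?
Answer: -575744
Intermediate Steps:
w(H, G) = -1457 + H² (w(H, G) = H² - 1457 = -1457 + H²)
S(h, f) = h*(5 + h)² (S(h, f) = ((5 + 0) + h)²*h = (5 + h)²*h = h*(5 + h)²)
Q = -618592
M(D) = 7056 (M(D) = 16*(5 + 16)² = 16*21² = 16*441 = 7056)
(Q + w(193, 606)) + M(1622) = (-618592 + (-1457 + 193²)) + 7056 = (-618592 + (-1457 + 37249)) + 7056 = (-618592 + 35792) + 7056 = -582800 + 7056 = -575744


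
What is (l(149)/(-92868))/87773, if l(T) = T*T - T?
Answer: -5513/2037825741 ≈ -2.7053e-6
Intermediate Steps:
l(T) = T² - T
(l(149)/(-92868))/87773 = ((149*(-1 + 149))/(-92868))/87773 = ((149*148)*(-1/92868))*(1/87773) = (22052*(-1/92868))*(1/87773) = -5513/23217*1/87773 = -5513/2037825741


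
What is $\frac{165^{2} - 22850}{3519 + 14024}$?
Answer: $\frac{4375}{17543} \approx 0.24939$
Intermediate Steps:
$\frac{165^{2} - 22850}{3519 + 14024} = \frac{27225 - 22850}{17543} = 4375 \cdot \frac{1}{17543} = \frac{4375}{17543}$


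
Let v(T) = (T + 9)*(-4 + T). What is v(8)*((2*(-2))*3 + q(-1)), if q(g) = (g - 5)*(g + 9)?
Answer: -4080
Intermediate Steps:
q(g) = (-5 + g)*(9 + g)
v(T) = (-4 + T)*(9 + T) (v(T) = (9 + T)*(-4 + T) = (-4 + T)*(9 + T))
v(8)*((2*(-2))*3 + q(-1)) = (-36 + 8² + 5*8)*((2*(-2))*3 + (-45 + (-1)² + 4*(-1))) = (-36 + 64 + 40)*(-4*3 + (-45 + 1 - 4)) = 68*(-12 - 48) = 68*(-60) = -4080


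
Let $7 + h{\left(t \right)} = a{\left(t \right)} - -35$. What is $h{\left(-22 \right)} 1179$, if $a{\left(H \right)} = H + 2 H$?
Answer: $-44802$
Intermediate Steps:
$a{\left(H \right)} = 3 H$
$h{\left(t \right)} = 28 + 3 t$ ($h{\left(t \right)} = -7 + \left(3 t - -35\right) = -7 + \left(3 t + 35\right) = -7 + \left(35 + 3 t\right) = 28 + 3 t$)
$h{\left(-22 \right)} 1179 = \left(28 + 3 \left(-22\right)\right) 1179 = \left(28 - 66\right) 1179 = \left(-38\right) 1179 = -44802$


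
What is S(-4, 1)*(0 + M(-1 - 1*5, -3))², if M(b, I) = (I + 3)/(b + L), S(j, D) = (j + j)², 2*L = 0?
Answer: 0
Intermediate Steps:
L = 0 (L = (½)*0 = 0)
S(j, D) = 4*j² (S(j, D) = (2*j)² = 4*j²)
M(b, I) = (3 + I)/b (M(b, I) = (I + 3)/(b + 0) = (3 + I)/b)
S(-4, 1)*(0 + M(-1 - 1*5, -3))² = (4*(-4)²)*(0 + (3 - 3)/(-1 - 1*5))² = (4*16)*(0 + 0/(-1 - 5))² = 64*(0 + 0/(-6))² = 64*(0 - ⅙*0)² = 64*(0 + 0)² = 64*0² = 64*0 = 0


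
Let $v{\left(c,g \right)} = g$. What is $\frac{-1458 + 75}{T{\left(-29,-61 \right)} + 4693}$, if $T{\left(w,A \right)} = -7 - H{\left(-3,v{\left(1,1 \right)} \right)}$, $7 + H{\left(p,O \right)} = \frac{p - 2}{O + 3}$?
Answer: $- \frac{1844}{6259} \approx -0.29462$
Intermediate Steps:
$H{\left(p,O \right)} = -7 + \frac{-2 + p}{3 + O}$ ($H{\left(p,O \right)} = -7 + \frac{p - 2}{O + 3} = -7 + \frac{-2 + p}{3 + O}$)
$T{\left(w,A \right)} = \frac{5}{4}$ ($T{\left(w,A \right)} = -7 - \frac{-23 - 3 - 7}{3 + 1} = -7 - \frac{-23 - 3 - 7}{4} = -7 - \frac{1}{4} \left(-33\right) = -7 - - \frac{33}{4} = -7 + \frac{33}{4} = \frac{5}{4}$)
$\frac{-1458 + 75}{T{\left(-29,-61 \right)} + 4693} = \frac{-1458 + 75}{\frac{5}{4} + 4693} = - \frac{1383}{\frac{18777}{4}} = \left(-1383\right) \frac{4}{18777} = - \frac{1844}{6259}$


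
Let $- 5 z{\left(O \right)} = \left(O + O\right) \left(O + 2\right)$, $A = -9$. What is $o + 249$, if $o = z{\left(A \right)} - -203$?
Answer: $\frac{2134}{5} \approx 426.8$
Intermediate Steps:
$z{\left(O \right)} = - \frac{2 O \left(2 + O\right)}{5}$ ($z{\left(O \right)} = - \frac{\left(O + O\right) \left(O + 2\right)}{5} = - \frac{2 O \left(2 + O\right)}{5}$)
$o = \frac{889}{5}$ ($o = \left(- \frac{2}{5}\right) \left(-9\right) \left(2 - 9\right) - -203 = \left(- \frac{2}{5}\right) \left(-9\right) \left(-7\right) + 203 = - \frac{126}{5} + 203 = \frac{889}{5} \approx 177.8$)
$o + 249 = \frac{889}{5} + 249 = \frac{2134}{5}$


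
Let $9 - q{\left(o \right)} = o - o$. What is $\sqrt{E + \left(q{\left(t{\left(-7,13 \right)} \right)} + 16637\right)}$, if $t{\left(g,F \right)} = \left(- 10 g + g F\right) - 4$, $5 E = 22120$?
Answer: $7 \sqrt{430} \approx 145.16$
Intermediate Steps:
$E = 4424$ ($E = \frac{1}{5} \cdot 22120 = 4424$)
$t{\left(g,F \right)} = -4 - 10 g + F g$ ($t{\left(g,F \right)} = \left(- 10 g + F g\right) - 4 = -4 - 10 g + F g$)
$q{\left(o \right)} = 9$ ($q{\left(o \right)} = 9 - \left(o - o\right) = 9 - 0 = 9 + 0 = 9$)
$\sqrt{E + \left(q{\left(t{\left(-7,13 \right)} \right)} + 16637\right)} = \sqrt{4424 + \left(9 + 16637\right)} = \sqrt{4424 + 16646} = \sqrt{21070} = 7 \sqrt{430}$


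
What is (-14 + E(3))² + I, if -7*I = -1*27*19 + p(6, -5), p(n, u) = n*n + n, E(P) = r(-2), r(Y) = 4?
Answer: 1171/7 ≈ 167.29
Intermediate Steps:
E(P) = 4
p(n, u) = n + n² (p(n, u) = n² + n = n + n²)
I = 471/7 (I = -(-1*27*19 + 6*(1 + 6))/7 = -(-27*19 + 6*7)/7 = -(-513 + 42)/7 = -⅐*(-471) = 471/7 ≈ 67.286)
(-14 + E(3))² + I = (-14 + 4)² + 471/7 = (-10)² + 471/7 = 100 + 471/7 = 1171/7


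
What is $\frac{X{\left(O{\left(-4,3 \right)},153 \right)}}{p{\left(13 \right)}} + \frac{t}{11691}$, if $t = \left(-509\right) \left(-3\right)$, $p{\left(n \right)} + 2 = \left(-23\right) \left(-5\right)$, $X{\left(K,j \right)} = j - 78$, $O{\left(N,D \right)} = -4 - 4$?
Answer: $\frac{349792}{440361} \approx 0.79433$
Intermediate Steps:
$O{\left(N,D \right)} = -8$
$X{\left(K,j \right)} = -78 + j$
$p{\left(n \right)} = 113$ ($p{\left(n \right)} = -2 - -115 = -2 + 115 = 113$)
$t = 1527$
$\frac{X{\left(O{\left(-4,3 \right)},153 \right)}}{p{\left(13 \right)}} + \frac{t}{11691} = \frac{-78 + 153}{113} + \frac{1527}{11691} = 75 \cdot \frac{1}{113} + 1527 \cdot \frac{1}{11691} = \frac{75}{113} + \frac{509}{3897} = \frac{349792}{440361}$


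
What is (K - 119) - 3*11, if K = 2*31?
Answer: -90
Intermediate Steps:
K = 62
(K - 119) - 3*11 = (62 - 119) - 3*11 = -57 - 33 = -90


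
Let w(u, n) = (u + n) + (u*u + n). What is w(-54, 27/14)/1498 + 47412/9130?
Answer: 340159581/47868590 ≈ 7.1061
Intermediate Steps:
w(u, n) = u + u**2 + 2*n (w(u, n) = (n + u) + (u**2 + n) = (n + u) + (n + u**2) = u + u**2 + 2*n)
w(-54, 27/14)/1498 + 47412/9130 = (-54 + (-54)**2 + 2*(27/14))/1498 + 47412/9130 = (-54 + 2916 + 2*(27*(1/14)))*(1/1498) + 47412*(1/9130) = (-54 + 2916 + 2*(27/14))*(1/1498) + 23706/4565 = (-54 + 2916 + 27/7)*(1/1498) + 23706/4565 = (20061/7)*(1/1498) + 23706/4565 = 20061/10486 + 23706/4565 = 340159581/47868590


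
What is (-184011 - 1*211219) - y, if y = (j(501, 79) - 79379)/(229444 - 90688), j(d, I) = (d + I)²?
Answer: -1769057771/4476 ≈ -3.9523e+5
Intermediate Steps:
j(d, I) = (I + d)²
y = 8291/4476 (y = ((79 + 501)² - 79379)/(229444 - 90688) = (580² - 79379)/138756 = (336400 - 79379)*(1/138756) = 257021*(1/138756) = 8291/4476 ≈ 1.8523)
(-184011 - 1*211219) - y = (-184011 - 1*211219) - 1*8291/4476 = (-184011 - 211219) - 8291/4476 = -395230 - 8291/4476 = -1769057771/4476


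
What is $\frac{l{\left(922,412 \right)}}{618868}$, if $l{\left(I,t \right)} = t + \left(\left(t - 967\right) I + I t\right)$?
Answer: $- \frac{65717}{309434} \approx -0.21238$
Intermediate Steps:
$l{\left(I,t \right)} = t + I t + I \left(-967 + t\right)$ ($l{\left(I,t \right)} = t + \left(\left(-967 + t\right) I + I t\right) = t + \left(I \left(-967 + t\right) + I t\right) = t + \left(I t + I \left(-967 + t\right)\right) = t + I t + I \left(-967 + t\right)$)
$\frac{l{\left(922,412 \right)}}{618868} = \frac{412 - 891574 + 2 \cdot 922 \cdot 412}{618868} = \left(412 - 891574 + 759728\right) \frac{1}{618868} = \left(-131434\right) \frac{1}{618868} = - \frac{65717}{309434}$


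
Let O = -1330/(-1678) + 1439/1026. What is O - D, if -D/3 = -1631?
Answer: -4210073291/860814 ≈ -4890.8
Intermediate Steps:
D = 4893 (D = -3*(-1631) = 4893)
O = 1889611/860814 (O = -1330*(-1/1678) + 1439*(1/1026) = 665/839 + 1439/1026 = 1889611/860814 ≈ 2.1951)
O - D = 1889611/860814 - 1*4893 = 1889611/860814 - 4893 = -4210073291/860814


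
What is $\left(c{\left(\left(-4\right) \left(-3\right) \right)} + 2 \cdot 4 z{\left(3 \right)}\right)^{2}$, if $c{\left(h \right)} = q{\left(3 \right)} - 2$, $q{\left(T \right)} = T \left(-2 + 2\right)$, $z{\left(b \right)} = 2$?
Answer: $196$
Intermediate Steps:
$q{\left(T \right)} = 0$ ($q{\left(T \right)} = T 0 = 0$)
$c{\left(h \right)} = -2$ ($c{\left(h \right)} = 0 - 2 = -2$)
$\left(c{\left(\left(-4\right) \left(-3\right) \right)} + 2 \cdot 4 z{\left(3 \right)}\right)^{2} = \left(-2 + 2 \cdot 4 \cdot 2\right)^{2} = \left(-2 + 8 \cdot 2\right)^{2} = \left(-2 + 16\right)^{2} = 14^{2} = 196$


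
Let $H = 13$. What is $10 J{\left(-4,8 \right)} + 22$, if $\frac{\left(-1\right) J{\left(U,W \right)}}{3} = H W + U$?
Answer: $-2978$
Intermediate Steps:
$J{\left(U,W \right)} = - 39 W - 3 U$ ($J{\left(U,W \right)} = - 3 \left(13 W + U\right) = - 3 \left(U + 13 W\right) = - 39 W - 3 U$)
$10 J{\left(-4,8 \right)} + 22 = 10 \left(\left(-39\right) 8 - -12\right) + 22 = 10 \left(-312 + 12\right) + 22 = 10 \left(-300\right) + 22 = -3000 + 22 = -2978$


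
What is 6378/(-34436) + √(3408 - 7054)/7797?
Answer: -3189/17218 + I*√3646/7797 ≈ -0.18521 + 0.0077443*I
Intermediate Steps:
6378/(-34436) + √(3408 - 7054)/7797 = 6378*(-1/34436) + √(-3646)*(1/7797) = -3189/17218 + (I*√3646)*(1/7797) = -3189/17218 + I*√3646/7797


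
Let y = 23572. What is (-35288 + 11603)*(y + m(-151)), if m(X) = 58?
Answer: -559676550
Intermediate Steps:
(-35288 + 11603)*(y + m(-151)) = (-35288 + 11603)*(23572 + 58) = -23685*23630 = -559676550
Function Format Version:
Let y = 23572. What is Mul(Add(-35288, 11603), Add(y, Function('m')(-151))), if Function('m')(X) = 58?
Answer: -559676550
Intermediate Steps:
Mul(Add(-35288, 11603), Add(y, Function('m')(-151))) = Mul(Add(-35288, 11603), Add(23572, 58)) = Mul(-23685, 23630) = -559676550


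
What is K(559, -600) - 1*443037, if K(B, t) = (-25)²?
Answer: -442412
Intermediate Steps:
K(B, t) = 625
K(559, -600) - 1*443037 = 625 - 1*443037 = 625 - 443037 = -442412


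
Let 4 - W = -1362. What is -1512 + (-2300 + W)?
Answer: -2446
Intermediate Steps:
W = 1366 (W = 4 - 1*(-1362) = 4 + 1362 = 1366)
-1512 + (-2300 + W) = -1512 + (-2300 + 1366) = -1512 - 934 = -2446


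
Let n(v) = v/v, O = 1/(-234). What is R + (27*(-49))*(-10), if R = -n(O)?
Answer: 13229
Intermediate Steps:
O = -1/234 ≈ -0.0042735
n(v) = 1
R = -1 (R = -1*1 = -1)
R + (27*(-49))*(-10) = -1 + (27*(-49))*(-10) = -1 - 1323*(-10) = -1 + 13230 = 13229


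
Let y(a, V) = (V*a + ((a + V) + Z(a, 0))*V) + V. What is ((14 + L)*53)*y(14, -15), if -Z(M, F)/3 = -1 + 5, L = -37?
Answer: 36570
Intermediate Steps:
Z(M, F) = -12 (Z(M, F) = -3*(-1 + 5) = -3*4 = -12)
y(a, V) = V + V*a + V*(-12 + V + a) (y(a, V) = (V*a + ((a + V) - 12)*V) + V = (V*a + ((V + a) - 12)*V) + V = (V*a + (-12 + V + a)*V) + V = (V*a + V*(-12 + V + a)) + V = V + V*a + V*(-12 + V + a))
((14 + L)*53)*y(14, -15) = ((14 - 37)*53)*(-15*(-11 - 15 + 2*14)) = (-23*53)*(-15*(-11 - 15 + 28)) = -(-18285)*2 = -1219*(-30) = 36570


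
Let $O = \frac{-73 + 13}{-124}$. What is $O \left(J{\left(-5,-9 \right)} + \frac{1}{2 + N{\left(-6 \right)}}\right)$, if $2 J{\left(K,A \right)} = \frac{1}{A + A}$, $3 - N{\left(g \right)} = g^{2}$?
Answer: $- \frac{335}{11532} \approx -0.02905$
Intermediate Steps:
$O = \frac{15}{31}$ ($O = \left(-60\right) \left(- \frac{1}{124}\right) = \frac{15}{31} \approx 0.48387$)
$N{\left(g \right)} = 3 - g^{2}$
$J{\left(K,A \right)} = \frac{1}{4 A}$ ($J{\left(K,A \right)} = \frac{1}{2 \left(A + A\right)} = \frac{1}{2 \cdot 2 A} = \frac{\frac{1}{2} \frac{1}{A}}{2} = \frac{1}{4 A}$)
$O \left(J{\left(-5,-9 \right)} + \frac{1}{2 + N{\left(-6 \right)}}\right) = \frac{15 \left(\frac{1}{4 \left(-9\right)} + \frac{1}{2 + \left(3 - \left(-6\right)^{2}\right)}\right)}{31} = \frac{15 \left(\frac{1}{4} \left(- \frac{1}{9}\right) + \frac{1}{2 + \left(3 - 36\right)}\right)}{31} = \frac{15 \left(- \frac{1}{36} + \frac{1}{2 + \left(3 - 36\right)}\right)}{31} = \frac{15 \left(- \frac{1}{36} + \frac{1}{2 - 33}\right)}{31} = \frac{15 \left(- \frac{1}{36} + \frac{1}{-31}\right)}{31} = \frac{15 \left(- \frac{1}{36} - \frac{1}{31}\right)}{31} = \frac{15}{31} \left(- \frac{67}{1116}\right) = - \frac{335}{11532}$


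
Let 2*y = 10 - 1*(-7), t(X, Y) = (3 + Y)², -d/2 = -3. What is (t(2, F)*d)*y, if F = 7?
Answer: 5100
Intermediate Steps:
d = 6 (d = -2*(-3) = 6)
y = 17/2 (y = (10 - 1*(-7))/2 = (10 + 7)/2 = (½)*17 = 17/2 ≈ 8.5000)
(t(2, F)*d)*y = ((3 + 7)²*6)*(17/2) = (10²*6)*(17/2) = (100*6)*(17/2) = 600*(17/2) = 5100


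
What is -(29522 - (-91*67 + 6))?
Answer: -35613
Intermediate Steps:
-(29522 - (-91*67 + 6)) = -(29522 - (-6097 + 6)) = -(29522 - 1*(-6091)) = -(29522 + 6091) = -1*35613 = -35613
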